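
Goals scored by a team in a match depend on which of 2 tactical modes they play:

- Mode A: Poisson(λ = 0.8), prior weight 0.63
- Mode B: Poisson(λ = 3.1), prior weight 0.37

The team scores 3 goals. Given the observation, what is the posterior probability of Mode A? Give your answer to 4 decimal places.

P(component k | x) = π_k·f_k(x) / marginal(x), where marginal(x) = Σ_j π_j·f_j(x).
Evaluate each component's likelihood at the observed value:
  f_A = e^(−0.8)·0.8^3/3! = 0.0383427
  f_B = e^(−3.1)·3.1^3/3! = 0.223677
Multiply by the mixture weights:
  π_A·f_A = 0.63 × 0.0383427 = 0.0241559
  π_B·f_B = 0.37 × 0.223677 = 0.0827604
Sum: 0.0241559 + 0.0827604 = 0.106916
So the posterior for Mode A is 0.0241559 / 0.106916 ≈ 0.2259.

0.2259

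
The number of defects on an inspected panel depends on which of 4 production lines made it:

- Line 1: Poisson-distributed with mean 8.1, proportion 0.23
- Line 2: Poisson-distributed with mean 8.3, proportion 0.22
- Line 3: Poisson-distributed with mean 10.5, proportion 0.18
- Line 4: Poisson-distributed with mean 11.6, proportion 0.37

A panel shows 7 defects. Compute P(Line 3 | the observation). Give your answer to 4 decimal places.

0.1472

By Bayes' theorem, P(k | x) = π_k f_k(x) / Σ_j π_j f_j(x).
Component likelihoods at x = 7 defects:
  L_1 = e^(−8.1)·8.1^7/7! = 0.137778
  L_2 = e^(−8.3)·8.3^7/7! = 0.133805
  L_3 = e^(−10.5)·10.5^7/7! = 0.0768781
  L_4 = e^(−11.6)·11.6^7/7! = 0.0513996
Weight by the priors:
  π_1·L_1 = 0.23 × 0.137778 = 0.0316889
  π_2·L_2 = 0.22 × 0.133805 = 0.0294371
  π_3·L_3 = 0.18 × 0.0768781 = 0.0138381
  π_4·L_4 = 0.37 × 0.0513996 = 0.0190178
Marginal: 0.0316889 + 0.0294371 + 0.0138381 + 0.0190178 = 0.0939819
Responsibility of Line 3: 0.0138381 / 0.0939819 ≈ 0.1472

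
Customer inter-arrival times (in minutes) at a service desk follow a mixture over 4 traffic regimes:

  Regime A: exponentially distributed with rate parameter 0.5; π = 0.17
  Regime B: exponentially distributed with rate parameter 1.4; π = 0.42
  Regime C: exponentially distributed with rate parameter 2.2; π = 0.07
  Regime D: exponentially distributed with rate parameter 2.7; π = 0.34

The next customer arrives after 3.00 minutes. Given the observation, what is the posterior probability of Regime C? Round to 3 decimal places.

Apply Bayes' rule: the posterior for each component is proportional to its prior times its likelihood at x.
Evaluate each component's likelihood at the observed value:
  p_A = 0.111565
  p_B = 0.0209938
  p_C = 0.00299281
  p_D = 0.000819556
Multiply by the mixture weights:
  P(Z=A)·p_A = 0.17 × 0.111565 = 0.0189661
  P(Z=B)·p_B = 0.42 × 0.0209938 = 0.0088174
  P(Z=C)·p_C = 0.07 × 0.00299281 = 0.000209497
  P(Z=D)·p_D = 0.34 × 0.000819556 = 0.000278649
Denominator: 0.0189661 + 0.0088174 + 0.000209497 + 0.000278649 = 0.0282716
Responsibility of Regime C: 0.000209497 / 0.0282716 ≈ 0.007

0.007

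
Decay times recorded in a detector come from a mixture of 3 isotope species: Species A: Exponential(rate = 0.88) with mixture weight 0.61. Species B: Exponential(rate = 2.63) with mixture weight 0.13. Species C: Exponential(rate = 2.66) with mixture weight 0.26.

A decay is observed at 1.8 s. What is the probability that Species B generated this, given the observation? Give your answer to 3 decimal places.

The responsibility of component k is w_k f_k(x) divided by Σ_j w_j f_j(x).
Exponential densities:
  f_A = 0.88·e^(−0.88·1.8) = 0.88·e^(−1.5840) = 0.180535
  f_B = 2.63·e^(−2.63·1.8) = 2.63·e^(−4.7340) = 0.0231209
  f_C = 2.66·e^(−2.66·1.8) = 2.66·e^(−4.7880) = 0.0221554
Weight by the priors:
  w_A·f_A = 0.61 × 0.180535 = 0.110126
  w_B·f_B = 0.13 × 0.0231209 = 0.00300572
  w_C·f_C = 0.26 × 0.0221554 = 0.0057604
Evidence: 0.110126 + 0.00300572 + 0.0057604 = 0.118892
P(Species B | data) ≈ 0.025

0.025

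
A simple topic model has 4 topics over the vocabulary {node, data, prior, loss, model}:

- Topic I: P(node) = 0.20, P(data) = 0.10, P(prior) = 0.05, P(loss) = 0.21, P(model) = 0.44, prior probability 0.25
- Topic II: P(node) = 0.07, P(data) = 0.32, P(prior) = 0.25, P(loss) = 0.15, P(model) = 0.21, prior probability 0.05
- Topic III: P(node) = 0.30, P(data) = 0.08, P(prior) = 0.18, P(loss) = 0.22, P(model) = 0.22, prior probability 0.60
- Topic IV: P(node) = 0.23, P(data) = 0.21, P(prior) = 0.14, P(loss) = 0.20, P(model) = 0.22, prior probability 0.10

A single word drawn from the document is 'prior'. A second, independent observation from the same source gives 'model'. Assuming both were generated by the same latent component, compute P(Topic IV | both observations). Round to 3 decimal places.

By Bayes' theorem, P(k | x) = π_k f_k(x) / Σ_j π_j f_j(x).
Since both observations come from the same component, the likelihood for component k is f_k(x₁)·f_k(x₂).
  f_I = [P(prior | comp) = 0.05] × [0.44] = 0.022
  f_II = [P(prior | comp) = 0.25] × [0.21] = 0.0525
  f_III = [P(prior | comp) = 0.18] × [0.22] = 0.0396
  f_IV = [P(prior | comp) = 0.14] × [0.22] = 0.0308
Unnormalised posteriors:
  π_I·f_I = 0.25 × 0.022 = 0.0055
  π_II·f_II = 0.05 × 0.0525 = 0.002625
  π_III·f_III = 0.60 × 0.0396 = 0.02376
  π_IV·f_IV = 0.10 × 0.0308 = 0.00308
Evidence: 0.0055 + 0.002625 + 0.02376 + 0.00308 = 0.034965
P(Topic IV | x₁,x₂) = 0.00308 / 0.034965 ≈ 0.088

0.088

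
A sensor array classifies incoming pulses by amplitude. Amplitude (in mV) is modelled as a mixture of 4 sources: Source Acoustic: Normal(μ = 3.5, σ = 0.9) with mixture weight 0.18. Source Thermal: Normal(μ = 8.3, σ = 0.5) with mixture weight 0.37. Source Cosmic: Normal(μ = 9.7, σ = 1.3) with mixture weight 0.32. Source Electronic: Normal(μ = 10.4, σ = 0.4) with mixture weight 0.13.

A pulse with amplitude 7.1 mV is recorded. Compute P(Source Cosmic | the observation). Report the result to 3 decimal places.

0.445

By Bayes' theorem, P(k | x) = P(Z=k) f_k(x) / Σ_j P(Z=j) f_j(x).
Evaluate each component's likelihood at the observed value:
  f_Acoustic = 0.0001487
  f_Thermal = 0.0447891
  f_Cosmic = 0.0415315
  f_Electronic = 1.65678e-15
Prior × likelihood for each component:
  P(Z=Acoustic)·f_Acoustic = 0.18 × 0.0001487 = 2.6766e-05
  P(Z=Thermal)·f_Thermal = 0.37 × 0.0447891 = 0.016572
  P(Z=Cosmic)·f_Cosmic = 0.32 × 0.0415315 = 0.0132901
  P(Z=Electronic)·f_Electronic = 0.13 × 1.65678e-15 = 2.15382e-16
Normaliser: 2.6766e-05 + 0.016572 + 0.0132901 + 2.15382e-16 = 0.0298888
So the posterior for Source Cosmic is 0.0132901 / 0.0298888 ≈ 0.445.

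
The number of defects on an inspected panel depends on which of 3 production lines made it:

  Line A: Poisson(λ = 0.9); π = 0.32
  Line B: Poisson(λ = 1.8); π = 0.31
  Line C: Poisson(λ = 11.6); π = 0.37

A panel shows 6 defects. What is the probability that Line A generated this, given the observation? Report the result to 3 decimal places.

0.007

P(component k | x) = P(Z=k)·f_k(x) / marginal(x), where marginal(x) = Σ_j P(Z=j)·f_j(x).
Poisson probabilities:
  f_A = 0.000300094
  f_B = 0.00780859
  f_C = 0.031017
Unnormalised posteriors:
  P(Z=A)·f_A = 0.32 × 0.000300094 = 9.60301e-05
  P(Z=B)·f_B = 0.31 × 0.00780859 = 0.00242066
  P(Z=C)·f_C = 0.37 × 0.031017 = 0.0114763
Normaliser: 9.60301e-05 + 0.00242066 + 0.0114763 = 0.013993
So the posterior for Line A is 9.60301e-05 / 0.013993 ≈ 0.007.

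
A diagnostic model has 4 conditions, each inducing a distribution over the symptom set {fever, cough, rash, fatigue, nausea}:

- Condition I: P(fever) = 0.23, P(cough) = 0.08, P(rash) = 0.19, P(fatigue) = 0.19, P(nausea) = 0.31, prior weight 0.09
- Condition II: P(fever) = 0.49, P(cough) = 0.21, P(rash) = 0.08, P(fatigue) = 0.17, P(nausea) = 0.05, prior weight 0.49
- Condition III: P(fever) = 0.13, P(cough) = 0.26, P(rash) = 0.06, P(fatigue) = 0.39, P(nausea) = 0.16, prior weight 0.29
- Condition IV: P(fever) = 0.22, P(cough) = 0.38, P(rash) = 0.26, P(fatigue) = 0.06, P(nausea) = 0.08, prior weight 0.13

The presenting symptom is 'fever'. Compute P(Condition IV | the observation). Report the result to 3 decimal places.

Posterior ∝ prior × likelihood, so P(k | x) ∝ w_k f_k(x); normalise over all components.
Categorical probabilities:
  L_I = 0.23
  L_II = 0.49
  L_III = 0.13
  L_IV = 0.22
Multiply by the mixture weights:
  w_I·L_I = 0.09 × 0.23 = 0.0207
  w_II·L_II = 0.49 × 0.49 = 0.2401
  w_III·L_III = 0.29 × 0.13 = 0.0377
  w_IV·L_IV = 0.13 × 0.22 = 0.0286
Evidence: 0.0207 + 0.2401 + 0.0377 + 0.0286 = 0.3271
P(Condition IV | x) ≈ 0.087

0.087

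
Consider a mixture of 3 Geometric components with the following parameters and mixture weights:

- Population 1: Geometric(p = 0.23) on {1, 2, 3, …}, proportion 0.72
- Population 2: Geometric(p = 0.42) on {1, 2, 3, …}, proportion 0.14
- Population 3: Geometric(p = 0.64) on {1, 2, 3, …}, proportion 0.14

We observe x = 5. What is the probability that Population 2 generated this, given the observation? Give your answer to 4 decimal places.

By Bayes' theorem, P(k | x) = w_k f_k(x) / Σ_j w_j f_j(x).
Geometric probabilities:
  L_1 = 0.23·(1−0.23)^4 = 0.23·0.35153 = 0.080852
  L_2 = 0.42·(1−0.42)^4 = 0.42·0.113165 = 0.0475293
  L_3 = 0.64·(1−0.64)^4 = 0.64·0.0167962 = 0.0107495
Multiply by the mixture weights:
  w_1·L_1 = 0.72 × 0.080852 = 0.0582134
  w_2·L_2 = 0.14 × 0.0475293 = 0.0066541
  w_3·L_3 = 0.14 × 0.0107495 = 0.00150494
Sum: 0.0582134 + 0.0066541 + 0.00150494 = 0.0663725
So the posterior for Population 2 is 0.0066541 / 0.0663725 ≈ 0.1003.

0.1003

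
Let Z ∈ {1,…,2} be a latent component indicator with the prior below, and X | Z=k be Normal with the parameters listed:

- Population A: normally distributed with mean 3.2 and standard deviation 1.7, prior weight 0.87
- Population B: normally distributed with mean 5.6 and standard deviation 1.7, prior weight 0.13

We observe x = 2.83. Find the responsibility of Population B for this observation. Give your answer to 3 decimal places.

0.039

By Bayes' theorem, P(k | x) = w_k f_k(x) / Σ_j w_j f_j(x).
Normal densities:
  f_A = (1/(1.7·√(2π)))·exp(−(2.83−3.2)²/(2·1.7²)) = 0.234672·exp(-0.02369) = 0.229179
  f_B = (1/(1.7·√(2π)))·exp(−(2.83−5.6)²/(2·1.7²)) = 0.234672·exp(-1.32749) = 0.0622213
Unnormalised posteriors:
  w_A·f_A = 0.87 × 0.229179 = 0.199386
  w_B·f_B = 0.13 × 0.0622213 = 0.00808877
Evidence: 0.199386 + 0.00808877 = 0.207475
So the posterior for Population B is 0.00808877 / 0.207475 ≈ 0.039.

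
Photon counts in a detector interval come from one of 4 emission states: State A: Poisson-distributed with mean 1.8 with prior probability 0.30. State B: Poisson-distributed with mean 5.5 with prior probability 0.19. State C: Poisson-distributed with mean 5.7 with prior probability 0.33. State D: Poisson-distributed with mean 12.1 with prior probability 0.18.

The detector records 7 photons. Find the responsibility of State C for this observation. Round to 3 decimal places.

0.575

Posterior ∝ prior × likelihood, so P(k | x) ∝ π_k f_k(x); normalise over all components.
Component likelihoods at x = 7 photons:
  L_A = e^(−1.8)·1.8^7/7! = 0.00200792
  L_B = e^(−5.5)·5.5^7/7! = 0.123449
  L_C = e^(−5.7)·5.7^7/7! = 0.129782
  L_D = e^(−12.1)·12.1^7/7! = 0.0418894
Weight by the priors:
  π_A·L_A = 0.30 × 0.00200792 = 0.000602377
  π_B·L_B = 0.19 × 0.123449 = 0.0234554
  π_C·L_C = 0.33 × 0.129782 = 0.0428281
  π_D·L_D = 0.18 × 0.0418894 = 0.00754009
Marginal: 0.000602377 + 0.0234554 + 0.0428281 + 0.00754009 = 0.0744259
P(State C | the observation) ≈ 0.575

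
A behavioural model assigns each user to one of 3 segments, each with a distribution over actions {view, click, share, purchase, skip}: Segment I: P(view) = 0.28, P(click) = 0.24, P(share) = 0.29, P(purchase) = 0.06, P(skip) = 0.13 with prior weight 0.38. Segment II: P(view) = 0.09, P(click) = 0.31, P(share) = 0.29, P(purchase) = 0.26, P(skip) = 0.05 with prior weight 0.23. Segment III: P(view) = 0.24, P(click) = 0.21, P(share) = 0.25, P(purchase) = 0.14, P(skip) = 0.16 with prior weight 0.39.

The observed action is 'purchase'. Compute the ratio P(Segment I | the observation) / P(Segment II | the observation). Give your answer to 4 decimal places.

0.3813

Since P(k|x) ∝ π_k f_k(x), the posterior odds are π_i f_i(x) / (π_j f_j(x)).
Evaluate each component's likelihood at the observed value:
  f_I = P(purchase | comp) = 0.06
  f_II = P(purchase | comp) = 0.26
  f_III = P(purchase | comp) = 0.14
0.0228 / 0.0598 ≈ 0.3813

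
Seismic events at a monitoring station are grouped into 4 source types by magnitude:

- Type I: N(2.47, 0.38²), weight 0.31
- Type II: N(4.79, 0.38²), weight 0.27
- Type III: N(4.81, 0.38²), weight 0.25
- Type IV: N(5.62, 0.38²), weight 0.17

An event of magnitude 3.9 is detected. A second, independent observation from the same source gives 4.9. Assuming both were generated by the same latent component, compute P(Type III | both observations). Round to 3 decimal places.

Apply Bayes' rule: the posterior for each component is proportional to its prior times its likelihood at x.
Since both observations come from the same component, the likelihood for component k is f_k(x₁)·f_k(x₂).
  p_I = [(1/(0.38·√(2π)))·exp(−(3.9−2.47)²/(2·0.38²)) = 1.049848·exp(-7.08068) = 0.000883134] × [1.38484e-09] = 1.223e-12
  p_II = [(1/(0.38·√(2π)))·exp(−(3.9−4.79)²/(2·0.38²)) = 1.049848·exp(-2.74273) = 0.0676043] × [1.00677] = 0.0680621
  p_III = [(1/(0.38·√(2π)))·exp(−(3.9−4.81)²/(2·0.38²)) = 1.049848·exp(-2.86738) = 0.0596813] × [1.02081] = 0.0609234
  p_IV = [(1/(0.38·√(2π)))·exp(−(3.9−5.62)²/(2·0.38²)) = 1.049848·exp(-10.24377) = 3.73521e-05] × [0.174406] = 6.51443e-06
Multiply by the mixture weights:
  P(Z=I)·p_I = 0.31 × 1.223e-12 = 3.79129e-13
  P(Z=II)·p_II = 0.27 × 0.0680621 = 0.0183768
  P(Z=III)·p_III = 0.25 × 0.0609234 = 0.0152308
  P(Z=IV)·p_IV = 0.17 × 6.51443e-06 = 1.10745e-06
Denominator: 3.79129e-13 + 0.0183768 + 0.0152308 + 1.10745e-06 = 0.0336087
Responsibility of Type III: 0.0152308 / 0.0336087 ≈ 0.453

0.453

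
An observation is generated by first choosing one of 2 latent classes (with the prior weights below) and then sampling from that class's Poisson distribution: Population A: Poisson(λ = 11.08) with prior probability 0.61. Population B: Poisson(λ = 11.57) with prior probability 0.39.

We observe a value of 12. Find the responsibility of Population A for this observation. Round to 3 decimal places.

Posterior ∝ prior × likelihood, so P(k | x) ∝ P(Z=k) f_k(x); normalise over all components.
Evaluate each component's likelihood at the observed value:
  p_A = e^(−11.08)·11.08^12/12! = 0.110194
  p_B = e^(−11.57)·11.57^12/12! = 0.113469
Unnormalised posteriors:
  P(Z=A)·p_A = 0.61 × 0.110194 = 0.0672182
  P(Z=B)·p_B = 0.39 × 0.113469 = 0.0442528
Evidence: 0.0672182 + 0.0442528 = 0.111471
P(Population A | 12) ≈ 0.603

0.603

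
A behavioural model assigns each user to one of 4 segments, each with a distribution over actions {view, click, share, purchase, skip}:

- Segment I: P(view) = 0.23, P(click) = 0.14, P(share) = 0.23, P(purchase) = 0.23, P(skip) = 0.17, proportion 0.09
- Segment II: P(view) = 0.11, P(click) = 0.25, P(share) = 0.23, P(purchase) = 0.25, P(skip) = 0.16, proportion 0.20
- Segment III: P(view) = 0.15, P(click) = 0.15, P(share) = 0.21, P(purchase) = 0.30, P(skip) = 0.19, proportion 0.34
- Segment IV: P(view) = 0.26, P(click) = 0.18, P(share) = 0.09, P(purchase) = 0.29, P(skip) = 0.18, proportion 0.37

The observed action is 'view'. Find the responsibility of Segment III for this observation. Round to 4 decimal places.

0.2686

The responsibility of component k is π_k f_k(x) divided by Σ_j π_j f_j(x).
Evaluate each component's likelihood at the observed value:
  f_I = P(view | comp) = 0.23
  f_II = P(view | comp) = 0.11
  f_III = P(view | comp) = 0.15
  f_IV = P(view | comp) = 0.26
Multiply by the mixture weights:
  π_I·f_I = 0.09 × 0.23 = 0.0207
  π_II·f_II = 0.20 × 0.11 = 0.022
  π_III·f_III = 0.34 × 0.15 = 0.051
  π_IV·f_IV = 0.37 × 0.26 = 0.0962
Normaliser: 0.0207 + 0.022 + 0.051 + 0.0962 = 0.1899
Responsibility of Segment III: 0.051 / 0.1899 ≈ 0.2686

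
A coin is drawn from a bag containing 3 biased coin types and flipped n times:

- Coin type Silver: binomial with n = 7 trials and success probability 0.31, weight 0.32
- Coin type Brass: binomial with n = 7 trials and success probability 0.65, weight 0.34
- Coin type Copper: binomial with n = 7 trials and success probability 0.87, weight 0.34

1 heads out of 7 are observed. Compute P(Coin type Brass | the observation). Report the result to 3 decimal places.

0.037

The responsibility of component k is π_k f_k(x) divided by Σ_j π_j f_j(x).
Evaluate each component's likelihood at the observed value:
  L_Silver = C(7,1)·0.31^1·0.69^6 = 7·0.31·0.107918 = 0.234182
  L_Brass = C(7,1)·0.65^1·0.35^6 = 7·0.65·0.00183827 = 0.00836411
  L_Copper = C(7,1)·0.87^1·0.13^6 = 7·0.87·4.82681e-06 = 2.93953e-05
Multiply by the mixture weights:
  π_Silver·L_Silver = 0.32 × 0.234182 = 0.0749384
  π_Brass·L_Brass = 0.34 × 0.00836411 = 0.0028438
  π_Copper·L_Copper = 0.34 × 2.93953e-05 = 9.99439e-06
Denominator: 0.0749384 + 0.0028438 + 9.99439e-06 = 0.0777922
P(Coin type Brass | the observation) ≈ 0.037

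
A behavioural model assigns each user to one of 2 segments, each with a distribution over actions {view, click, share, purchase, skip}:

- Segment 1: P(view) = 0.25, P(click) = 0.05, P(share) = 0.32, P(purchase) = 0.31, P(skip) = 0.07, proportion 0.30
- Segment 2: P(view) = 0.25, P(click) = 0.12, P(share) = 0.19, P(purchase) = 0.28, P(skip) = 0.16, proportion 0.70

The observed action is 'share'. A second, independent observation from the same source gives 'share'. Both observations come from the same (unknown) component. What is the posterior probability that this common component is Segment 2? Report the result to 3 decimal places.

By Bayes' theorem, P(k | x) = π_k f_k(x) / Σ_j π_j f_j(x).
Since both observations come from the same component, the likelihood for component k is f_k(x₁)·f_k(x₂).
  p_1 = [0.32] × [0.32] = 0.1024
  p_2 = [0.19] × [0.19] = 0.0361
Multiply by the mixture weights:
  π_1·p_1 = 0.30 × 0.1024 = 0.03072
  π_2·p_2 = 0.70 × 0.0361 = 0.02527
Evidence: 0.03072 + 0.02527 = 0.05599
P(Segment 2 | x₁, x₂) ≈ 0.451

0.451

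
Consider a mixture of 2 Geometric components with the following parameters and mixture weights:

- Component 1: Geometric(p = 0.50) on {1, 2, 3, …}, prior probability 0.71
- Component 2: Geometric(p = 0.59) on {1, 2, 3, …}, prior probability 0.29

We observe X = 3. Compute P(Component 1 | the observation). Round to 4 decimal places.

Apply Bayes' rule: the posterior for each component is proportional to its prior times its likelihood at x.
Evaluate each component's likelihood at the observed value:
  p_1 = 0.50·(1−0.50)^2 = 0.50·0.25 = 0.125
  p_2 = 0.59·(1−0.59)^2 = 0.59·0.1681 = 0.099179
Unnormalised posteriors:
  w_1·p_1 = 0.71 × 0.125 = 0.08875
  w_2·p_2 = 0.29 × 0.099179 = 0.0287619
Sum: 0.08875 + 0.0287619 = 0.117512
P(Component 1 | data) ≈ 0.7552

0.7552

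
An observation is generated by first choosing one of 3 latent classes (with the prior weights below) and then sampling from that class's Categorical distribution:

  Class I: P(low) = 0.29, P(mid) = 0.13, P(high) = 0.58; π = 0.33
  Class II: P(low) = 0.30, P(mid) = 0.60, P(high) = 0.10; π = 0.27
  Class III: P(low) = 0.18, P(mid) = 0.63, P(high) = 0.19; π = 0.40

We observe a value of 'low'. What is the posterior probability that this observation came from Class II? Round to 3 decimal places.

0.326

Posterior ∝ prior × likelihood, so P(k | x) ∝ w_k f_k(x); normalise over all components.
Evaluate each component's likelihood at the observed value:
  L_I = P(low | comp) = 0.29
  L_II = P(low | comp) = 0.30
  L_III = P(low | comp) = 0.18
Weight by the priors:
  w_I·L_I = 0.33 × 0.29 = 0.0957
  w_II·L_II = 0.27 × 0.3 = 0.081
  w_III·L_III = 0.40 × 0.18 = 0.072
Marginal: 0.0957 + 0.081 + 0.072 = 0.2487
So the posterior for Class II is 0.081 / 0.2487 ≈ 0.326.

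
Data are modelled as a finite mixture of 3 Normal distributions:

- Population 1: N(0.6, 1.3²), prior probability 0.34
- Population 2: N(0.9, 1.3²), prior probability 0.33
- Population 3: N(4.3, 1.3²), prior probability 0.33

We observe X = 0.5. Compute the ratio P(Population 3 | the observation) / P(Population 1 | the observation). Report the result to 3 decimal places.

The posterior odds equal the prior odds times the likelihood ratio: (π_i/π_j)·(f_i(x)/f_j(x)).
Component likelihoods at x = 0.5:
  L_1 = (1/(1.3·√(2π)))·exp(−(0.5−0.6)²/(2·1.3²)) = 0.306879·exp(-0.00296) = 0.305972
  L_2 = (1/(1.3·√(2π)))·exp(−(0.5−0.9)²/(2·1.3²)) = 0.306879·exp(-0.04734) = 0.29269
  L_3 = (1/(1.3·√(2π)))·exp(−(0.5−4.3)²/(2·1.3²)) = 0.306879·exp(-4.27219) = 0.00428133
Posterior odds = (π_3·L_3) / (π_1·L_1) = (0.33·0.00428133) / (0.34·0.305972) = 0.00141284 / 0.104031 ≈ 0.014

0.014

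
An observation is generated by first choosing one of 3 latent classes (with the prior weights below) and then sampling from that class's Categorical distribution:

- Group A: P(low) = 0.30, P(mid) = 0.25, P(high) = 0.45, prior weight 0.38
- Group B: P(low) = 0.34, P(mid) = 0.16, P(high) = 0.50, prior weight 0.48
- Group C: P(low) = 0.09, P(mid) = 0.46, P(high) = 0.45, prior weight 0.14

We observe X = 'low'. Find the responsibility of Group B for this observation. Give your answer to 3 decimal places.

Posterior ∝ prior × likelihood, so P(k | x) ∝ π_k f_k(x); normalise over all components.
Categorical probabilities:
  f_A = P(low | comp) = 0.30
  f_B = P(low | comp) = 0.34
  f_C = P(low | comp) = 0.09
Multiply by the mixture weights:
  π_A·f_A = 0.38 × 0.3 = 0.114
  π_B·f_B = 0.48 × 0.34 = 0.1632
  π_C·f_C = 0.14 × 0.09 = 0.0126
Evidence: 0.114 + 0.1632 + 0.0126 = 0.2898
P(Group B | 'low') = 0.1632 / 0.2898 ≈ 0.563

0.563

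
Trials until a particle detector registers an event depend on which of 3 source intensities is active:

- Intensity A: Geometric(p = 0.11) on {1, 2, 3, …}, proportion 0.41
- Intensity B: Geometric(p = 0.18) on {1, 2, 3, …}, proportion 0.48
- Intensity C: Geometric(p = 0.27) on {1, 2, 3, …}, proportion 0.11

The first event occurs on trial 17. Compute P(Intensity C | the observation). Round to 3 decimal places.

Posterior ∝ prior × likelihood, so P(k | x) ∝ π_k f_k(x); normalise over all components.
Component likelihoods at x = 17:
  L_A = 0.11·(1−0.11)^16 = 0.11·0.154967 = 0.0170464
  L_B = 0.18·(1−0.18)^16 = 0.18·0.0417851 = 0.00752132
  L_C = 0.27·(1−0.27)^16 = 0.27·0.00650378 = 0.00175602
Unnormalised posteriors:
  π_A·L_A = 0.41 × 0.0170464 = 0.00698903
  π_B·L_B = 0.48 × 0.00752132 = 0.00361023
  π_C·L_C = 0.11 × 0.00175602 = 0.000193162
Sum: 0.00698903 + 0.00361023 + 0.000193162 = 0.0107924
Responsibility of Intensity C: 0.000193162 / 0.0107924 ≈ 0.018

0.018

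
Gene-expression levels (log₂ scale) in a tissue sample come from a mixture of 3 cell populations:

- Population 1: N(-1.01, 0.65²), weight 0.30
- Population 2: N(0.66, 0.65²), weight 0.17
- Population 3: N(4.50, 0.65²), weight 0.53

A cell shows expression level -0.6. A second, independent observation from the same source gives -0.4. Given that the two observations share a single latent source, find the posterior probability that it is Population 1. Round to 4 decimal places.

Posterior ∝ prior × likelihood, so P(k | x) ∝ π_k f_k(x); normalise over all components.
Since both observations come from the same component, the likelihood for component k is f_k(x₁)·f_k(x₂).
  f_1 = [(1/(0.65·√(2π)))·exp(−(-0.6−-1.01)²/(2·0.65²)) = 0.613757·exp(-0.19893) = 0.503038] × [0.395142] = 0.198771
  f_2 = [(1/(0.65·√(2π)))·exp(−(-0.6−0.66)²/(2·0.65²)) = 0.613757·exp(-1.87882) = 0.0937642] × [0.162373] = 0.0152248
  f_3 = [(1/(0.65·√(2π)))·exp(−(-0.6−4.50)²/(2·0.65²)) = 0.613757·exp(-30.78107) = 2.62997e-14] × [2.80457e-13] = 7.37592e-27
Multiply by the mixture weights:
  π_1·f_1 = 0.30 × 0.198771 = 0.0596313
  π_2·f_2 = 0.17 × 0.0152248 = 0.00258821
  π_3·f_3 = 0.53 × 7.37592e-27 = 3.90924e-27
Marginal: 0.0596313 + 0.00258821 + 3.90924e-27 = 0.0622196
P(Population 1 | data) ≈ 0.9584

0.9584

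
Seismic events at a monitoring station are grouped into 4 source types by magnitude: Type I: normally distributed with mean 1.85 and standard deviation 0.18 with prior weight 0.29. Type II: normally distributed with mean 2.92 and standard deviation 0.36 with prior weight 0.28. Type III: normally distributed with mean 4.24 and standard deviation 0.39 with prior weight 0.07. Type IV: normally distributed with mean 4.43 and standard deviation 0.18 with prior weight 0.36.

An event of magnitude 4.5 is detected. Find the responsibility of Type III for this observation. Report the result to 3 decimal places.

0.072

By Bayes' theorem, P(k | x) = P(Z=k) f_k(x) / Σ_j P(Z=j) f_j(x).
Normal densities:
  f_I = 1.90684e-47
  f_II = 7.27516e-05
  f_III = 0.819097
  f_IV = 2.05493
Unnormalised posteriors:
  P(Z=I)·f_I = 0.29 × 1.90684e-47 = 5.52983e-48
  P(Z=II)·f_II = 0.28 × 7.27516e-05 = 2.03704e-05
  P(Z=III)·f_III = 0.07 × 0.819097 = 0.0573368
  P(Z=IV)·f_IV = 0.36 × 2.05493 = 0.739775
Marginal: 5.52983e-48 + 2.03704e-05 + 0.0573368 + 0.739775 = 0.797133
P(Type III | data) = 0.0573368 / 0.797133 ≈ 0.072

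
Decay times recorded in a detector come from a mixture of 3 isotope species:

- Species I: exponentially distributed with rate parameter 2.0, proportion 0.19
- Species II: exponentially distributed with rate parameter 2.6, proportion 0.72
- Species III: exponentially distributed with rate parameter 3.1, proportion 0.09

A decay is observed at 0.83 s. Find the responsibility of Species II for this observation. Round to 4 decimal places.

0.6981

By Bayes' theorem, P(k | x) = π_k f_k(x) / Σ_j π_j f_j(x).
Component likelihoods at x = 0.83 s:
  L_I = 2.0·e^(−2.0·0.83) = 2.0·e^(−1.6600) = 0.380278
  L_II = 2.6·e^(−2.6·0.83) = 2.6·e^(−2.1580) = 0.300446
  L_III = 3.1·e^(−3.1·0.83) = 3.1·e^(−2.5730) = 0.236549
Multiply by the mixture weights:
  π_I·L_I = 0.19 × 0.380278 = 0.0722528
  π_II·L_II = 0.72 × 0.300446 = 0.216321
  π_III·L_III = 0.09 × 0.236549 = 0.0212895
Evidence: 0.0722528 + 0.216321 + 0.0212895 = 0.309863
P(Species II | data) = 0.216321 / 0.309863 ≈ 0.6981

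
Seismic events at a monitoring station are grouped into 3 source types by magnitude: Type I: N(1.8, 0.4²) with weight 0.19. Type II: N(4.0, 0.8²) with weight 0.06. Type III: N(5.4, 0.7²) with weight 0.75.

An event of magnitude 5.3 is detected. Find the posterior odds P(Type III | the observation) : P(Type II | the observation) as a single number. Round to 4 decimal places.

The posterior odds equal the prior odds times the likelihood ratio: (w_i/w_j)·(f_i(x)/f_j(x)).
Normal densities:
  f_I = 2.36328e-17
  f_II = 0.133173
  f_III = 0.564132
0.423099 / 0.00799037 ≈ 52.9511

52.9511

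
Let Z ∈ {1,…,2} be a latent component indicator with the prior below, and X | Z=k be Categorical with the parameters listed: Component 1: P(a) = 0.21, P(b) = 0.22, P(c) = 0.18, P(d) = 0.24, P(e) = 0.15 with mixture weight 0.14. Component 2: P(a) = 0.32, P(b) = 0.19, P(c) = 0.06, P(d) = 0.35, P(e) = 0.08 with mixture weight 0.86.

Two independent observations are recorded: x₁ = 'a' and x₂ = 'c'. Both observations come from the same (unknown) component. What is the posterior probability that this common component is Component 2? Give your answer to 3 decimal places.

By Bayes' theorem, P(k | x) = w_k f_k(x) / Σ_j w_j f_j(x).
Since both observations come from the same component, the likelihood for component k is f_k(x₁)·f_k(x₂).
  p_1 = [P(a | comp) = 0.21] × [0.18] = 0.0378
  p_2 = [P(a | comp) = 0.32] × [0.06] = 0.0192
Unnormalised posteriors:
  w_1·p_1 = 0.14 × 0.0378 = 0.005292
  w_2·p_2 = 0.86 × 0.0192 = 0.016512
Evidence: 0.005292 + 0.016512 = 0.021804
So the posterior for Component 2 is 0.016512 / 0.021804 ≈ 0.757.

0.757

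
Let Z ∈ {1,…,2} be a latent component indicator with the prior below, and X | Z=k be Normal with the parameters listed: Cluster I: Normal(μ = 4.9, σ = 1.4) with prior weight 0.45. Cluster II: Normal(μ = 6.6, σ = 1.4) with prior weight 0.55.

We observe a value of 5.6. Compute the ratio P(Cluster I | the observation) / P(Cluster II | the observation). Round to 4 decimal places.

Posterior odds = (w_i f_i(x)) / (w_j f_j(x)); the normalising sum cancels.
Evaluate each component's likelihood at the observed value:
  p_I = 0.251475
  p_II = 0.220797
0.113164 / 0.121438 ≈ 0.9319

0.9319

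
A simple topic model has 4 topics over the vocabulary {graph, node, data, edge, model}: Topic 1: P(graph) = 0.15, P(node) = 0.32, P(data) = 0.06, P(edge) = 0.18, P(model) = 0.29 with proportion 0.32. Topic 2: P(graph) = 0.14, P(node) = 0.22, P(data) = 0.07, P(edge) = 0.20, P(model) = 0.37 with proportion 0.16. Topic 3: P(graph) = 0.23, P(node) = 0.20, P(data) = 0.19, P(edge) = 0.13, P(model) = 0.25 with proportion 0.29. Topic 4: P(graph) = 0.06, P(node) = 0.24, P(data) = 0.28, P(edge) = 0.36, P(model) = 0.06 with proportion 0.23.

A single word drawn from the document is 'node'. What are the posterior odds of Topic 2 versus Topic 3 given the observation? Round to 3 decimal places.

0.607

Since P(k|x) ∝ π_k f_k(x), the posterior odds are π_i f_i(x) / (π_j f_j(x)).
Component likelihoods at x = 'node':
  p_1 = 0.32
  p_2 = 0.22
  p_3 = 0.2
  p_4 = 0.24
Posterior odds = (π_2·p_2) / (π_3·p_3) = (0.16·0.22) / (0.29·0.2) = 0.0352 / 0.058 ≈ 0.607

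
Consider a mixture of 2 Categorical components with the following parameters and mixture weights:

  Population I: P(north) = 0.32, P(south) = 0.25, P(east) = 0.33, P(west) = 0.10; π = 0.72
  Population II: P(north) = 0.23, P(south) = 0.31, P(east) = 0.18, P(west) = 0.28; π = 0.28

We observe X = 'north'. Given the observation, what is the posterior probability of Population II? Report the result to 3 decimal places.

0.218

P(component k | x) = w_k·f_k(x) / marginal(x), where marginal(x) = Σ_j w_j·f_j(x).
Evaluate each component's likelihood at the observed value:
  L_I = 0.32
  L_II = 0.23
Unnormalised posteriors:
  w_I·L_I = 0.72 × 0.32 = 0.2304
  w_II·L_II = 0.28 × 0.23 = 0.0644
Sum: 0.2304 + 0.0644 = 0.2948
P(Population II | data) ≈ 0.218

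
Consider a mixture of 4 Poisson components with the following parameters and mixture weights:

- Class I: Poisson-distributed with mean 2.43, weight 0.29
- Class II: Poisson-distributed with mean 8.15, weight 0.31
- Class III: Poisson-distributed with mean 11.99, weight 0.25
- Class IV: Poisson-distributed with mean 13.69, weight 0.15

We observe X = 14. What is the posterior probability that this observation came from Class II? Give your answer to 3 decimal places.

By Bayes' theorem, P(k | x) = w_k f_k(x) / Σ_j w_j f_j(x).
Evaluate each component's likelihood at the observed value:
  L_I = 2.52781e-07
  L_II = 0.0188929
  L_III = 0.0903378
  L_IV = 0.105621
Weight by the priors:
  w_I·L_I = 0.29 × 2.52781e-07 = 7.33064e-08
  w_II·L_II = 0.31 × 0.0188929 = 0.00585679
  w_III·L_III = 0.25 × 0.0903378 = 0.0225844
  w_IV·L_IV = 0.15 × 0.105621 = 0.0158431
Sum: 7.33064e-08 + 0.00585679 + 0.0225844 + 0.0158431 = 0.0442844
P(Class II | the observation) ≈ 0.132

0.132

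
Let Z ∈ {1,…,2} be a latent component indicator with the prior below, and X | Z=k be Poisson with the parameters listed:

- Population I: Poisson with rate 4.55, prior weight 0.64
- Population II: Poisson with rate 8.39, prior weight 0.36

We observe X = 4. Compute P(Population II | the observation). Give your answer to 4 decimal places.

By Bayes' theorem, P(k | x) = π_k f_k(x) / Σ_j π_j f_j(x).
Evaluate each component's likelihood at the observed value:
  L_I = e^(−4.55)·4.55^4/4! = 0.18871
  L_II = e^(−8.39)·8.39^4/4! = 0.0468928
Multiply by the mixture weights:
  π_I·L_I = 0.64 × 0.18871 = 0.120774
  π_II·L_II = 0.36 × 0.0468928 = 0.0168814
Sum: 0.120774 + 0.0168814 = 0.137656
P(Population II | data) ≈ 0.1226

0.1226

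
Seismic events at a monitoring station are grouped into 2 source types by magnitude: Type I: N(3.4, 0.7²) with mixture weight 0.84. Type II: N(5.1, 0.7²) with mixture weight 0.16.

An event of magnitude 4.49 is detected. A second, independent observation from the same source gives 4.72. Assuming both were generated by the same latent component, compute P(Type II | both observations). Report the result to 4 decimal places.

Apply Bayes' rule: the posterior for each component is proportional to its prior times its likelihood at x.
Since both observations come from the same component, the likelihood for component k is f_k(x₁)·f_k(x₂).
  L_I = [0.169549] × [0.0963062] = 0.0163287
  L_II = [0.389864] × [0.491836] = 0.191749
Prior × likelihood for each component:
  π_I·L_I = 0.84 × 0.0163287 = 0.0137161
  π_II·L_II = 0.16 × 0.191749 = 0.0306798
Marginal: 0.0137161 + 0.0306798 = 0.0443959
P(Type II | x) = 0.0306798 / 0.0443959 ≈ 0.6911

0.6911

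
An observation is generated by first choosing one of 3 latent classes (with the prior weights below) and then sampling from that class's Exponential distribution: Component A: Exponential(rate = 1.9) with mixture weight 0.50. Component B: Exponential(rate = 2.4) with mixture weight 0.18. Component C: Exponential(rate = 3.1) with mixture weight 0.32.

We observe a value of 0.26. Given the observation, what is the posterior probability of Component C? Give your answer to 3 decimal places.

Apply Bayes' rule: the posterior for each component is proportional to its prior times its likelihood at x.
Evaluate each component's likelihood at the observed value:
  p_A = 1.9·e^(−1.9·0.26) = 1.9·e^(−0.4940) = 1.15934
  p_B = 2.4·e^(−2.4·0.26) = 2.4·e^(−0.6240) = 1.28591
  p_C = 3.1·e^(−3.1·0.26) = 3.1·e^(−0.8060) = 1.38459
Weight by the priors:
  π_A·p_A = 0.50 × 1.15934 = 0.579672
  π_B·p_B = 0.18 × 1.28591 = 0.231464
  π_C·p_C = 0.32 × 1.38459 = 0.443068
Evidence: 0.579672 + 0.231464 + 0.443068 = 1.2542
P(Component C | x) ≈ 0.353

0.353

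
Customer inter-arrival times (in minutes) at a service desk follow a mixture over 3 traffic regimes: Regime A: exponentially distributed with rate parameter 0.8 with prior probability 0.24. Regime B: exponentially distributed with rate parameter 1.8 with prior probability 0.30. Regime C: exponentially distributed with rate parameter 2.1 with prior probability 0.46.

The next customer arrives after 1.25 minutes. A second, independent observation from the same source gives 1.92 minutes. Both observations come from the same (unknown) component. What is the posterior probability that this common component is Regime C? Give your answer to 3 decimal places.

0.145

The responsibility of component k is π_k f_k(x) divided by Σ_j π_j f_j(x).
Since both observations come from the same component, the likelihood for component k is f_k(x₁)·f_k(x₂).
  L_A = [0.294304] × [0.172192] = 0.0506768
  L_B = [0.189719] × [0.0568003] = 0.0107761
  L_C = [0.152123] × [0.0372515] = 0.00566683
Prior × likelihood for each component:
  π_A·L_A = 0.24 × 0.0506768 = 0.0121624
  π_B·L_B = 0.30 × 0.0107761 = 0.00323282
  π_C·L_C = 0.46 × 0.00566683 = 0.00260674
Normaliser: 0.0121624 + 0.00323282 + 0.00260674 = 0.018002
P(Regime C | x) = 0.00260674 / 0.018002 ≈ 0.145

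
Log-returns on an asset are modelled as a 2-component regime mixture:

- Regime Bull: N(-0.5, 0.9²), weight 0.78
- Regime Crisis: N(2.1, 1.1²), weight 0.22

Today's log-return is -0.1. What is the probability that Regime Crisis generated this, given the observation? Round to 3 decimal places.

Apply Bayes' rule: the posterior for each component is proportional to its prior times its likelihood at x.
Normal densities:
  L_Bull = (1/(0.9·√(2π)))·exp(−(-0.1−-0.5)²/(2·0.9²)) = 0.443269·exp(-0.09877) = 0.401582
  L_Crisis = (1/(1.1·√(2π)))·exp(−(-0.1−2.1)²/(2·1.1²)) = 0.362675·exp(-2.00000) = 0.0490827
Weight by the priors:
  π_Bull·L_Bull = 0.78 × 0.401582 = 0.313234
  π_Crisis·L_Crisis = 0.22 × 0.0490827 = 0.0107982
Evidence: 0.313234 + 0.0107982 = 0.324032
P(Regime Crisis | x) = 0.0107982 / 0.324032 ≈ 0.033

0.033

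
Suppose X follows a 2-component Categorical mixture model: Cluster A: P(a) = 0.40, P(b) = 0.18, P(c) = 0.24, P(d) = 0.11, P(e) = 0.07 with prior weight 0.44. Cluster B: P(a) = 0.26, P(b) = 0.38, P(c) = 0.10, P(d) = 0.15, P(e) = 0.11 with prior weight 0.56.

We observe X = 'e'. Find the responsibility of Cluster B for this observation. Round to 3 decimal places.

0.667

By Bayes' theorem, P(k | x) = P(Z=k) f_k(x) / Σ_j P(Z=j) f_j(x).
Categorical probabilities:
  f_A = 0.07
  f_B = 0.11
Weight by the priors:
  P(Z=A)·f_A = 0.44 × 0.07 = 0.0308
  P(Z=B)·f_B = 0.56 × 0.11 = 0.0616
Evidence: 0.0308 + 0.0616 = 0.0924
So the posterior for Cluster B is 0.0616 / 0.0924 ≈ 0.667.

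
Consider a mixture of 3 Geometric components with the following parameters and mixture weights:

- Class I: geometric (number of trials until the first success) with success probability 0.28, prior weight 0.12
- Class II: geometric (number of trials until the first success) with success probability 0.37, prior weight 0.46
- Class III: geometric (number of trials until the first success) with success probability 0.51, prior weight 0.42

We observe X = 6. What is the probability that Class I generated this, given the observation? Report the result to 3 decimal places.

The responsibility of component k is π_k f_k(x) divided by Σ_j π_j f_j(x).
Evaluate each component's likelihood at the observed value:
  p_I = 0.0541777
  p_II = 0.0367202
  p_III = 0.0144062
Weight by the priors:
  π_I·p_I = 0.12 × 0.0541777 = 0.00650132
  π_II·p_II = 0.46 × 0.0367202 = 0.0168913
  π_III·p_III = 0.42 × 0.0144062 = 0.00605062
Marginal: 0.00650132 + 0.0168913 + 0.00605062 = 0.0294432
So the posterior for Class I is 0.00650132 / 0.0294432 ≈ 0.221.

0.221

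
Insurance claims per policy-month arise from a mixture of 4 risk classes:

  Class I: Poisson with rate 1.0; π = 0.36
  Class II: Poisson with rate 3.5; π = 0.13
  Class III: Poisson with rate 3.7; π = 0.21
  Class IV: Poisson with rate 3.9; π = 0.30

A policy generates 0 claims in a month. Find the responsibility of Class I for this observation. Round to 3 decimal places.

0.897

Posterior ∝ prior × likelihood, so P(k | x) ∝ π_k f_k(x); normalise over all components.
Poisson probabilities:
  L_I = 0.367879
  L_II = 0.0301974
  L_III = 0.0247235
  L_IV = 0.0202419
Unnormalised posteriors:
  π_I·L_I = 0.36 × 0.367879 = 0.132437
  π_II·L_II = 0.13 × 0.0301974 = 0.00392566
  π_III·L_III = 0.21 × 0.0247235 = 0.00519194
  π_IV·L_IV = 0.30 × 0.0202419 = 0.00607257
Marginal: 0.132437 + 0.00392566 + 0.00519194 + 0.00607257 = 0.147627
Responsibility of Class I: 0.132437 / 0.147627 ≈ 0.897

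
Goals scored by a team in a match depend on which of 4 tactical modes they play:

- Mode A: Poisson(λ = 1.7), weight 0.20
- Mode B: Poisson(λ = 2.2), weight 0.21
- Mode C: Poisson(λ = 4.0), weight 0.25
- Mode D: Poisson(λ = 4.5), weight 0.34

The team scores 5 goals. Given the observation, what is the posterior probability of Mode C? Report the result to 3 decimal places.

The responsibility of component k is π_k f_k(x) divided by Σ_j π_j f_j(x).
Component likelihoods at x = 5 goals:
  p_A = 0.0216154
  p_B = 0.0475866
  p_C = 0.156293
  p_D = 0.170827
Prior × likelihood for each component:
  π_A·p_A = 0.20 × 0.0216154 = 0.00432307
  π_B·p_B = 0.21 × 0.0475866 = 0.00999318
  π_C·p_C = 0.25 × 0.156293 = 0.0390734
  π_D·p_D = 0.34 × 0.170827 = 0.0580811
Denominator: 0.00432307 + 0.00999318 + 0.0390734 + 0.0580811 = 0.111471
P(Mode C | x) = 0.0390734 / 0.111471 ≈ 0.351

0.351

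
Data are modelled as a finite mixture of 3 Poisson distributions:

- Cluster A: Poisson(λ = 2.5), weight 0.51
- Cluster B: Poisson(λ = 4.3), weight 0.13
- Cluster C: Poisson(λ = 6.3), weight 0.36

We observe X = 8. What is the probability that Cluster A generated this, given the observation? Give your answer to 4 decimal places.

P(component k | x) = π_k·f_k(x) / marginal(x), where marginal(x) = Σ_j π_j·f_j(x).
Evaluate each component's likelihood at the observed value:
  p_A = e^(−2.5)·2.5^8/8! = 0.00310644
  p_B = e^(−4.3)·4.3^8/8! = 0.0393333
  p_C = e^(−6.3)·6.3^8/8! = 0.113018
Multiply by the mixture weights:
  π_A·p_A = 0.51 × 0.00310644 = 0.00158429
  π_B·p_B = 0.13 × 0.0393333 = 0.00511333
  π_C·p_C = 0.36 × 0.113018 = 0.0406866
Evidence: 0.00158429 + 0.00511333 + 0.0406866 = 0.0473842
P(Cluster A | data) ≈ 0.0334

0.0334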